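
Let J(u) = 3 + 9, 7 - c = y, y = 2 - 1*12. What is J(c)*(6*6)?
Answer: 432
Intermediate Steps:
y = -10 (y = 2 - 12 = -10)
c = 17 (c = 7 - 1*(-10) = 7 + 10 = 17)
J(u) = 12
J(c)*(6*6) = 12*(6*6) = 12*36 = 432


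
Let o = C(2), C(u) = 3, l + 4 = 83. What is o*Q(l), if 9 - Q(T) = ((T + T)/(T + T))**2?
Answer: 24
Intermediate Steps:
l = 79 (l = -4 + 83 = 79)
o = 3
Q(T) = 8 (Q(T) = 9 - ((T + T)/(T + T))**2 = 9 - ((2*T)/((2*T)))**2 = 9 - ((2*T)*(1/(2*T)))**2 = 9 - 1*1**2 = 9 - 1*1 = 9 - 1 = 8)
o*Q(l) = 3*8 = 24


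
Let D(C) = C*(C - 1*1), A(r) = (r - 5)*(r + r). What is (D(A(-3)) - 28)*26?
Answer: 57928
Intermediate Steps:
A(r) = 2*r*(-5 + r) (A(r) = (-5 + r)*(2*r) = 2*r*(-5 + r))
D(C) = C*(-1 + C) (D(C) = C*(C - 1) = C*(-1 + C))
(D(A(-3)) - 28)*26 = ((2*(-3)*(-5 - 3))*(-1 + 2*(-3)*(-5 - 3)) - 28)*26 = ((2*(-3)*(-8))*(-1 + 2*(-3)*(-8)) - 28)*26 = (48*(-1 + 48) - 28)*26 = (48*47 - 28)*26 = (2256 - 28)*26 = 2228*26 = 57928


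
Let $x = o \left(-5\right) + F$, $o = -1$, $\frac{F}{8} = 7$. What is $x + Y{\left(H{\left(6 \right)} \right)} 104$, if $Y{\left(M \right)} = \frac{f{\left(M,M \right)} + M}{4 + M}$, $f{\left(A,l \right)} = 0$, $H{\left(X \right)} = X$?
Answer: $\frac{617}{5} \approx 123.4$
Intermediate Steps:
$F = 56$ ($F = 8 \cdot 7 = 56$)
$Y{\left(M \right)} = \frac{M}{4 + M}$ ($Y{\left(M \right)} = \frac{0 + M}{4 + M} = \frac{M}{4 + M}$)
$x = 61$ ($x = \left(-1\right) \left(-5\right) + 56 = 5 + 56 = 61$)
$x + Y{\left(H{\left(6 \right)} \right)} 104 = 61 + \frac{6}{4 + 6} \cdot 104 = 61 + \frac{6}{10} \cdot 104 = 61 + 6 \cdot \frac{1}{10} \cdot 104 = 61 + \frac{3}{5} \cdot 104 = 61 + \frac{312}{5} = \frac{617}{5}$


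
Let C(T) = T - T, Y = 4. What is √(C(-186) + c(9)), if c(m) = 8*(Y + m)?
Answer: 2*√26 ≈ 10.198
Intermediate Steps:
C(T) = 0
c(m) = 32 + 8*m (c(m) = 8*(4 + m) = 32 + 8*m)
√(C(-186) + c(9)) = √(0 + (32 + 8*9)) = √(0 + (32 + 72)) = √(0 + 104) = √104 = 2*√26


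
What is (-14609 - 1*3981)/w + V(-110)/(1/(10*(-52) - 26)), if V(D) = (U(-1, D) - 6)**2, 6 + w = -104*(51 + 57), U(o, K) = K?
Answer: -41282648849/5619 ≈ -7.3470e+6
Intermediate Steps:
w = -11238 (w = -6 - 104*(51 + 57) = -6 - 104*108 = -6 - 11232 = -11238)
V(D) = (-6 + D)**2 (V(D) = (D - 6)**2 = (-6 + D)**2)
(-14609 - 1*3981)/w + V(-110)/(1/(10*(-52) - 26)) = (-14609 - 1*3981)/(-11238) + (-6 - 110)**2/(1/(10*(-52) - 26)) = (-14609 - 3981)*(-1/11238) + (-116)**2/(1/(-520 - 26)) = -18590*(-1/11238) + 13456/(1/(-546)) = 9295/5619 + 13456/(-1/546) = 9295/5619 + 13456*(-546) = 9295/5619 - 7346976 = -41282648849/5619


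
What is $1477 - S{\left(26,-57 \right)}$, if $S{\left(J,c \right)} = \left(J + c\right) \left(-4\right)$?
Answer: $1353$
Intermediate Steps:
$S{\left(J,c \right)} = - 4 J - 4 c$
$1477 - S{\left(26,-57 \right)} = 1477 - \left(\left(-4\right) 26 - -228\right) = 1477 - \left(-104 + 228\right) = 1477 - 124 = 1353$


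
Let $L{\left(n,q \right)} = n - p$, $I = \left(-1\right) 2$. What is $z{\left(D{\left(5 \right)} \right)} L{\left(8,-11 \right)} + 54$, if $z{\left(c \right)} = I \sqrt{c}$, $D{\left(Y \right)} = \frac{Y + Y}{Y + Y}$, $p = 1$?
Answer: $40$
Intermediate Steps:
$I = -2$
$D{\left(Y \right)} = 1$ ($D{\left(Y \right)} = \frac{2 Y}{2 Y} = 2 Y \frac{1}{2 Y} = 1$)
$L{\left(n,q \right)} = -1 + n$ ($L{\left(n,q \right)} = n - 1 = -1 + n$)
$z{\left(c \right)} = - 2 \sqrt{c}$
$z{\left(D{\left(5 \right)} \right)} L{\left(8,-11 \right)} + 54 = - 2 \sqrt{1} \left(-1 + 8\right) + 54 = \left(-2\right) 1 \cdot 7 + 54 = \left(-2\right) 7 + 54 = -14 + 54 = 40$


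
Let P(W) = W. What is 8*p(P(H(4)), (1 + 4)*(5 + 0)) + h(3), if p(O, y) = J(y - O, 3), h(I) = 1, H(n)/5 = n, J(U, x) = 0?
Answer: 1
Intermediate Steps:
H(n) = 5*n
p(O, y) = 0
8*p(P(H(4)), (1 + 4)*(5 + 0)) + h(3) = 8*0 + 1 = 0 + 1 = 1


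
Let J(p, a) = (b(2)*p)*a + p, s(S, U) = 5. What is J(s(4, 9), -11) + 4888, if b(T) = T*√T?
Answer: 4893 - 110*√2 ≈ 4737.4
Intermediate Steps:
b(T) = T^(3/2)
J(p, a) = p + 2*a*p*√2 (J(p, a) = (2^(3/2)*p)*a + p = ((2*√2)*p)*a + p = (2*p*√2)*a + p = 2*a*p*√2 + p = p + 2*a*p*√2)
J(s(4, 9), -11) + 4888 = 5*(1 + 2*(-11)*√2) + 4888 = 5*(1 - 22*√2) + 4888 = (5 - 110*√2) + 4888 = 4893 - 110*√2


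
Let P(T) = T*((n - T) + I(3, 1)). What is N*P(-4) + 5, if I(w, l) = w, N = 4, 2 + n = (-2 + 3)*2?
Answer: -107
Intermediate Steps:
n = 0 (n = -2 + (-2 + 3)*2 = -2 + 1*2 = -2 + 2 = 0)
P(T) = T*(3 - T) (P(T) = T*((0 - T) + 3) = T*(-T + 3) = T*(3 - T))
N*P(-4) + 5 = 4*(-4*(3 - 1*(-4))) + 5 = 4*(-4*(3 + 4)) + 5 = 4*(-4*7) + 5 = 4*(-28) + 5 = -112 + 5 = -107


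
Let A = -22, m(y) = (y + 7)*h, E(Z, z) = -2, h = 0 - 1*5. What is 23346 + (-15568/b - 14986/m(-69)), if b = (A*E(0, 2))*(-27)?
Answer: 1073110949/46035 ≈ 23311.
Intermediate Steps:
h = -5 (h = 0 - 5 = -5)
m(y) = -35 - 5*y (m(y) = (y + 7)*(-5) = (7 + y)*(-5) = -35 - 5*y)
b = -1188 (b = -22*(-2)*(-27) = 44*(-27) = -1188)
23346 + (-15568/b - 14986/m(-69)) = 23346 + (-15568/(-1188) - 14986/(-35 - 5*(-69))) = 23346 + (-15568*(-1/1188) - 14986/(-35 + 345)) = 23346 + (3892/297 - 14986/310) = 23346 + (3892/297 - 14986*1/310) = 23346 + (3892/297 - 7493/155) = 23346 - 1622161/46035 = 1073110949/46035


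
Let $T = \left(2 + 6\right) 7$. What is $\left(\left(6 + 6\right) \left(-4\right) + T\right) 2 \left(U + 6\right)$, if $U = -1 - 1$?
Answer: $64$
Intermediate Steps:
$T = 56$ ($T = 8 \cdot 7 = 56$)
$U = -2$ ($U = -1 - 1 = -2$)
$\left(\left(6 + 6\right) \left(-4\right) + T\right) 2 \left(U + 6\right) = \left(\left(6 + 6\right) \left(-4\right) + 56\right) 2 \left(-2 + 6\right) = \left(12 \left(-4\right) + 56\right) 2 \cdot 4 = \left(-48 + 56\right) 8 = 8 \cdot 8 = 64$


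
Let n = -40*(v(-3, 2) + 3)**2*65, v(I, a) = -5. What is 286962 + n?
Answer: 276562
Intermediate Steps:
n = -10400 (n = -40*(-5 + 3)**2*65 = -40*(-2)**2*65 = -40*4*65 = -160*65 = -10400)
286962 + n = 286962 - 10400 = 276562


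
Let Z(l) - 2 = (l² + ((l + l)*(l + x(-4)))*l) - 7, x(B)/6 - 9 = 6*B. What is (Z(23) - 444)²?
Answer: 5013489636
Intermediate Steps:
x(B) = 54 + 36*B (x(B) = 54 + 6*(6*B) = 54 + 36*B)
Z(l) = -5 + l² + 2*l²*(-90 + l) (Z(l) = 2 + ((l² + ((l + l)*(l + (54 + 36*(-4))))*l) - 7) = 2 + ((l² + ((2*l)*(l + (54 - 144)))*l) - 7) = 2 + ((l² + ((2*l)*(l - 90))*l) - 7) = 2 + ((l² + ((2*l)*(-90 + l))*l) - 7) = 2 + ((l² + (2*l*(-90 + l))*l) - 7) = 2 + ((l² + 2*l²*(-90 + l)) - 7) = 2 + (-7 + l² + 2*l²*(-90 + l)) = -5 + l² + 2*l²*(-90 + l))
(Z(23) - 444)² = ((-5 - 179*23² + 2*23³) - 444)² = ((-5 - 179*529 + 2*12167) - 444)² = ((-5 - 94691 + 24334) - 444)² = (-70362 - 444)² = (-70806)² = 5013489636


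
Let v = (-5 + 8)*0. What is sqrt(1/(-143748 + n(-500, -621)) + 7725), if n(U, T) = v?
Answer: sqrt(36644958867)/2178 ≈ 87.892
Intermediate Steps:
v = 0 (v = 3*0 = 0)
n(U, T) = 0
sqrt(1/(-143748 + n(-500, -621)) + 7725) = sqrt(1/(-143748 + 0) + 7725) = sqrt(1/(-143748) + 7725) = sqrt(-1/143748 + 7725) = sqrt(1110453299/143748) = sqrt(36644958867)/2178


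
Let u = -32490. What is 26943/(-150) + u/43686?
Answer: -21887137/121350 ≈ -180.36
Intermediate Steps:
26943/(-150) + u/43686 = 26943/(-150) - 32490/43686 = 26943*(-1/150) - 32490*1/43686 = -8981/50 - 1805/2427 = -21887137/121350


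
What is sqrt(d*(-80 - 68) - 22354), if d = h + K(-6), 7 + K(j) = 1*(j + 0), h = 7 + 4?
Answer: I*sqrt(22058) ≈ 148.52*I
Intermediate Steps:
h = 11
K(j) = -7 + j (K(j) = -7 + 1*(j + 0) = -7 + 1*j = -7 + j)
d = -2 (d = 11 + (-7 - 6) = 11 - 13 = -2)
sqrt(d*(-80 - 68) - 22354) = sqrt(-2*(-80 - 68) - 22354) = sqrt(-2*(-148) - 22354) = sqrt(296 - 22354) = sqrt(-22058) = I*sqrt(22058)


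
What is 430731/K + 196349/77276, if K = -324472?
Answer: 7606145993/6268474568 ≈ 1.2134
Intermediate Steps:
430731/K + 196349/77276 = 430731/(-324472) + 196349/77276 = 430731*(-1/324472) + 196349*(1/77276) = -430731/324472 + 196349/77276 = 7606145993/6268474568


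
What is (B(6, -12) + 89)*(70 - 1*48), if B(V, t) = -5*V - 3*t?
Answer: 2090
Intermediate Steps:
(B(6, -12) + 89)*(70 - 1*48) = ((-5*6 - 3*(-12)) + 89)*(70 - 1*48) = ((-30 + 36) + 89)*(70 - 48) = (6 + 89)*22 = 95*22 = 2090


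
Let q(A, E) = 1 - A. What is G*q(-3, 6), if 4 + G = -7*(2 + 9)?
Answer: -324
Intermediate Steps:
G = -81 (G = -4 - 7*(2 + 9) = -4 - 7*11 = -4 - 77 = -81)
G*q(-3, 6) = -81*(1 - 1*(-3)) = -81*(1 + 3) = -81*4 = -324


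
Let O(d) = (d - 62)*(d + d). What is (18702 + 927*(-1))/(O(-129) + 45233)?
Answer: 17775/94511 ≈ 0.18807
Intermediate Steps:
O(d) = 2*d*(-62 + d) (O(d) = (-62 + d)*(2*d) = 2*d*(-62 + d))
(18702 + 927*(-1))/(O(-129) + 45233) = (18702 + 927*(-1))/(2*(-129)*(-62 - 129) + 45233) = (18702 - 927)/(2*(-129)*(-191) + 45233) = 17775/(49278 + 45233) = 17775/94511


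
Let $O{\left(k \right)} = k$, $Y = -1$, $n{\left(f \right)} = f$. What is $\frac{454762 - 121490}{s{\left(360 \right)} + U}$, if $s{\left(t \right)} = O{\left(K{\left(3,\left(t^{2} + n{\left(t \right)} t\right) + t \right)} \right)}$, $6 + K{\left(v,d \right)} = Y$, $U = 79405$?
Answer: $\frac{166636}{39699} \approx 4.1975$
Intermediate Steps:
$K{\left(v,d \right)} = -7$ ($K{\left(v,d \right)} = -6 - 1 = -7$)
$s{\left(t \right)} = -7$
$\frac{454762 - 121490}{s{\left(360 \right)} + U} = \frac{454762 - 121490}{-7 + 79405} = \frac{333272}{79398} = 333272 \cdot \frac{1}{79398} = \frac{166636}{39699}$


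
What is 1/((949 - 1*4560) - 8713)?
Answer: -1/12324 ≈ -8.1143e-5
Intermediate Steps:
1/((949 - 1*4560) - 8713) = 1/((949 - 4560) - 8713) = 1/(-3611 - 8713) = 1/(-12324) = -1/12324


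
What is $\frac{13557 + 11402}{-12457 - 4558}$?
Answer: $- \frac{24959}{17015} \approx -1.4669$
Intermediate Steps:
$\frac{13557 + 11402}{-12457 - 4558} = \frac{24959}{-17015} = 24959 \left(- \frac{1}{17015}\right) = - \frac{24959}{17015}$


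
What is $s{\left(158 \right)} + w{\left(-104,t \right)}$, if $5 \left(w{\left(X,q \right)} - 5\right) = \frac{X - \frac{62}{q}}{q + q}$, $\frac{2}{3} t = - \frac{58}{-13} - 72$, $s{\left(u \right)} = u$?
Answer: $\frac{1414493588}{8672445} \approx 163.1$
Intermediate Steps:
$t = - \frac{1317}{13}$ ($t = \frac{3 \left(- \frac{58}{-13} - 72\right)}{2} = \frac{3 \left(\left(-58\right) \left(- \frac{1}{13}\right) - 72\right)}{2} = \frac{3 \left(\frac{58}{13} - 72\right)}{2} = \frac{3}{2} \left(- \frac{878}{13}\right) = - \frac{1317}{13} \approx -101.31$)
$w{\left(X,q \right)} = 5 + \frac{X - \frac{62}{q}}{10 q}$ ($w{\left(X,q \right)} = 5 + \frac{\left(X - \frac{62}{q}\right) \frac{1}{q + q}}{5} = 5 + \frac{\left(X - \frac{62}{q}\right) \frac{1}{2 q}}{5} = 5 + \frac{\frac{1}{2} \frac{1}{q} \left(X - \frac{62}{q}\right)}{5} = 5 + \frac{X - \frac{62}{q}}{10 q}$)
$s{\left(158 \right)} + w{\left(-104,t \right)} = 158 + \left(5 - \frac{31}{5 \cdot \frac{1734489}{169}} + \frac{1}{10} \left(-104\right) \frac{1}{- \frac{1317}{13}}\right) = 158 + \left(5 - \frac{5239}{8672445} + \frac{1}{10} \left(-104\right) \left(- \frac{13}{1317}\right)\right) = 158 + \left(5 - \frac{5239}{8672445} + \frac{676}{6585}\right) = 158 + \frac{44247278}{8672445} = \frac{1414493588}{8672445}$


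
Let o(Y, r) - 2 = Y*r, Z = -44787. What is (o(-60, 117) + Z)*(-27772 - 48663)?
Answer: 3959715175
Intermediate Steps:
o(Y, r) = 2 + Y*r
(o(-60, 117) + Z)*(-27772 - 48663) = ((2 - 60*117) - 44787)*(-27772 - 48663) = ((2 - 7020) - 44787)*(-76435) = (-7018 - 44787)*(-76435) = -51805*(-76435) = 3959715175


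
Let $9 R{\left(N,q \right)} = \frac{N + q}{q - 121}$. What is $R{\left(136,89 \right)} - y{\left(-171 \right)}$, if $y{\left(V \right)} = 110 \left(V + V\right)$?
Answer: $\frac{1203815}{32} \approx 37619.0$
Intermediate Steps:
$R{\left(N,q \right)} = \frac{N + q}{9 \left(-121 + q\right)}$ ($R{\left(N,q \right)} = \frac{\left(N + q\right) \frac{1}{q - 121}}{9} = \frac{\left(N + q\right) \frac{1}{-121 + q}}{9} = \frac{\frac{1}{-121 + q} \left(N + q\right)}{9} = \frac{N + q}{9 \left(-121 + q\right)}$)
$y{\left(V \right)} = 220 V$ ($y{\left(V \right)} = 110 \cdot 2 V = 220 V$)
$R{\left(136,89 \right)} - y{\left(-171 \right)} = \frac{136 + 89}{9 \left(-121 + 89\right)} - 220 \left(-171\right) = \frac{1}{9} \frac{1}{-32} \cdot 225 - -37620 = \frac{1}{9} \left(- \frac{1}{32}\right) 225 + 37620 = - \frac{25}{32} + 37620 = \frac{1203815}{32}$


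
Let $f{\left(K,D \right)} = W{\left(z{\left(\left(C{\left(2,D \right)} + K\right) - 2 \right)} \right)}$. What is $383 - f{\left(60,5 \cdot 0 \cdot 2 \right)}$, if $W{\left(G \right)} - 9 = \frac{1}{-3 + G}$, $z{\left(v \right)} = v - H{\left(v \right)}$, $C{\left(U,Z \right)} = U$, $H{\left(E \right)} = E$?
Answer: $\frac{1123}{3} \approx 374.33$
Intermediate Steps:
$z{\left(v \right)} = 0$ ($z{\left(v \right)} = v - v = 0$)
$W{\left(G \right)} = 9 + \frac{1}{-3 + G}$
$f{\left(K,D \right)} = \frac{26}{3}$ ($f{\left(K,D \right)} = \frac{-26 + 9 \cdot 0}{-3 + 0} = \frac{-26 + 0}{-3} = \left(- \frac{1}{3}\right) \left(-26\right) = \frac{26}{3}$)
$383 - f{\left(60,5 \cdot 0 \cdot 2 \right)} = 383 - \frac{26}{3} = \frac{1123}{3}$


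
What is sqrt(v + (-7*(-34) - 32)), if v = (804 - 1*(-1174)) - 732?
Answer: 22*sqrt(3) ≈ 38.105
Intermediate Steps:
v = 1246 (v = (804 + 1174) - 732 = 1978 - 732 = 1246)
sqrt(v + (-7*(-34) - 32)) = sqrt(1246 + (-7*(-34) - 32)) = sqrt(1246 + (238 - 32)) = sqrt(1246 + 206) = sqrt(1452) = 22*sqrt(3)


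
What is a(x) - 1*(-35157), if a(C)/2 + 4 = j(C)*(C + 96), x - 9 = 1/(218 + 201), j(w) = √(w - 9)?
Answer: 35149 + 87992*√419/175561 ≈ 35159.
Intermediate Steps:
j(w) = √(-9 + w)
x = 3772/419 (x = 9 + 1/(218 + 201) = 9 + 1/419 = 3772/419 ≈ 9.0024)
a(C) = -8 + 2*√(-9 + C)*(96 + C) (a(C) = -8 + 2*(√(-9 + C)*(C + 96)) = -8 + 2*(√(-9 + C)*(96 + C)) = -8 + 2*√(-9 + C)*(96 + C))
a(x) - 1*(-35157) = (-8 + 192*√(-9 + 3772/419) + 2*(3772/419)*√(-9 + 3772/419)) - 1*(-35157) = (-8 + 192*√(1/419) + 2*(3772/419)*√(1/419)) + 35157 = (-8 + 192*(√419/419) + 2*(3772/419)*(√419/419)) + 35157 = (-8 + 192*√419/419 + 7544*√419/175561) + 35157 = (-8 + 87992*√419/175561) + 35157 = 35149 + 87992*√419/175561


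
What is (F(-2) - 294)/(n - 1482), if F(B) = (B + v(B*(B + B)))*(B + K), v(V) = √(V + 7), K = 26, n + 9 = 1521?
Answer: -57/5 + 4*√15/5 ≈ -8.3016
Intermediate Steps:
n = 1512 (n = -9 + 1521 = 1512)
v(V) = √(7 + V)
F(B) = (26 + B)*(B + √(7 + 2*B²)) (F(B) = (B + √(7 + B*(B + B)))*(B + 26) = (B + √(7 + B*(2*B)))*(26 + B) = (B + √(7 + 2*B²))*(26 + B) = (26 + B)*(B + √(7 + 2*B²)))
(F(-2) - 294)/(n - 1482) = (((-2)² + 26*(-2) + 26*√(7 + 2*(-2)²) - 2*√(7 + 2*(-2)²)) - 294)/(1512 - 1482) = ((4 - 52 + 26*√(7 + 2*4) - 2*√(7 + 2*4)) - 294)/30 = ((4 - 52 + 26*√(7 + 8) - 2*√(7 + 8)) - 294)*(1/30) = ((4 - 52 + 26*√15 - 2*√15) - 294)*(1/30) = ((-48 + 24*√15) - 294)*(1/30) = (-342 + 24*√15)*(1/30) = -57/5 + 4*√15/5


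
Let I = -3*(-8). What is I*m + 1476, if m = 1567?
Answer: 39084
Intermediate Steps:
I = 24
I*m + 1476 = 24*1567 + 1476 = 37608 + 1476 = 39084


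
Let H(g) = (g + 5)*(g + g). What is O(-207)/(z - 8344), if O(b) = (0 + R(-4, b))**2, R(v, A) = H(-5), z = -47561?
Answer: 0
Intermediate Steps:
H(g) = 2*g*(5 + g) (H(g) = (5 + g)*(2*g) = 2*g*(5 + g))
R(v, A) = 0 (R(v, A) = 2*(-5)*(5 - 5) = 2*(-5)*0 = 0)
O(b) = 0 (O(b) = (0 + 0)**2 = 0**2 = 0)
O(-207)/(z - 8344) = 0/(-47561 - 8344) = 0/(-55905) = 0*(-1/55905) = 0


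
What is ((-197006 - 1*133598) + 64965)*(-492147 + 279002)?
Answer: 56619624655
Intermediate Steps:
((-197006 - 1*133598) + 64965)*(-492147 + 279002) = ((-197006 - 133598) + 64965)*(-213145) = (-330604 + 64965)*(-213145) = -265639*(-213145) = 56619624655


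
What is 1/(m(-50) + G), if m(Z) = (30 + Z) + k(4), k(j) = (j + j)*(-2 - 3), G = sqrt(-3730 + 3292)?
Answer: -10/673 - I*sqrt(438)/4038 ≈ -0.014859 - 0.0051829*I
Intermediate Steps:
G = I*sqrt(438) (G = sqrt(-438) = I*sqrt(438) ≈ 20.928*I)
k(j) = -10*j (k(j) = (2*j)*(-5) = -10*j)
m(Z) = -10 + Z (m(Z) = (30 + Z) - 10*4 = (30 + Z) - 40 = -10 + Z)
1/(m(-50) + G) = 1/((-10 - 50) + I*sqrt(438)) = 1/(-60 + I*sqrt(438))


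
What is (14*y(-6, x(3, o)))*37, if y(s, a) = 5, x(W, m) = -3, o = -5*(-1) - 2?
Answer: 2590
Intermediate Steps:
o = 3 (o = 5 - 2 = 3)
(14*y(-6, x(3, o)))*37 = (14*5)*37 = 70*37 = 2590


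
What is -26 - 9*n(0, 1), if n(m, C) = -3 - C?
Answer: 10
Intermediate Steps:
-26 - 9*n(0, 1) = -26 - 9*(-3 - 1*1) = -26 - 9*(-3 - 1) = -26 - 9*(-4) = -26 + 36 = 10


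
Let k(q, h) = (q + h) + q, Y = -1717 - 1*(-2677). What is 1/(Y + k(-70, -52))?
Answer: 1/768 ≈ 0.0013021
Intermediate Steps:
Y = 960 (Y = -1717 + 2677 = 960)
k(q, h) = h + 2*q (k(q, h) = (h + q) + q = h + 2*q)
1/(Y + k(-70, -52)) = 1/(960 + (-52 + 2*(-70))) = 1/(960 + (-52 - 140)) = 1/(960 - 192) = 1/768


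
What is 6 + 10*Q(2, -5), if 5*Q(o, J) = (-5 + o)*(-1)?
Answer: 12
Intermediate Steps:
Q(o, J) = 1 - o/5 (Q(o, J) = ((-5 + o)*(-1))/5 = (5 - o)/5 = 1 - o/5)
6 + 10*Q(2, -5) = 6 + 10*(1 - ⅕*2) = 6 + 10*(1 - ⅖) = 6 + 10*(⅗) = 6 + 6 = 12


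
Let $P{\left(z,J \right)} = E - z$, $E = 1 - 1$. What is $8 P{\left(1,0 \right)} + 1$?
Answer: $-7$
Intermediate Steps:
$E = 0$
$P{\left(z,J \right)} = - z$ ($P{\left(z,J \right)} = 0 - z = - z$)
$8 P{\left(1,0 \right)} + 1 = 8 \left(\left(-1\right) 1\right) + 1 = 8 \left(-1\right) + 1 = -8 + 1 = -7$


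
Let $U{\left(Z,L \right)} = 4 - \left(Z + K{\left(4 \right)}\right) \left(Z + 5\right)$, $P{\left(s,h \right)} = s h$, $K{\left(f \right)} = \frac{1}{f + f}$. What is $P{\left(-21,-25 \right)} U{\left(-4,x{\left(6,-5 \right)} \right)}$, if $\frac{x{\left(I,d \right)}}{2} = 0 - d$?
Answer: $\frac{33075}{8} \approx 4134.4$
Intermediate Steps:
$x{\left(I,d \right)} = - 2 d$ ($x{\left(I,d \right)} = 2 \left(0 - d\right) = 2 \left(- d\right) = - 2 d$)
$K{\left(f \right)} = \frac{1}{2 f}$
$P{\left(s,h \right)} = h s$
$U{\left(Z,L \right)} = 4 - \left(5 + Z\right) \left(\frac{1}{8} + Z\right)$ ($U{\left(Z,L \right)} = 4 - \left(Z + \frac{1}{2 \cdot 4}\right) \left(Z + 5\right) = 4 - \left(Z + \frac{1}{2} \cdot \frac{1}{4}\right) \left(5 + Z\right) = 4 - \left(Z + \frac{1}{8}\right) \left(5 + Z\right) = 4 - \left(\frac{1}{8} + Z\right) \left(5 + Z\right) = 4 - \left(5 + Z\right) \left(\frac{1}{8} + Z\right)$)
$P{\left(-21,-25 \right)} U{\left(-4,x{\left(6,-5 \right)} \right)} = \left(-25\right) \left(-21\right) \left(\frac{27}{8} - \left(-4\right)^{2} - - \frac{41}{2}\right) = 525 \left(\frac{27}{8} - 16 + \frac{41}{2}\right) = 525 \cdot \frac{63}{8} = \frac{33075}{8}$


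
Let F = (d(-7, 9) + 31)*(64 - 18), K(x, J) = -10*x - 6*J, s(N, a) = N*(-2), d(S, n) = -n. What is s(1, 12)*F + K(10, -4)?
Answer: -2100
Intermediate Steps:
s(N, a) = -2*N
F = 1012 (F = (-1*9 + 31)*(64 - 18) = (-9 + 31)*46 = 22*46 = 1012)
s(1, 12)*F + K(10, -4) = -2*1*1012 + (-10*10 - 6*(-4)) = -2*1012 + (-100 + 24) = -2024 - 76 = -2100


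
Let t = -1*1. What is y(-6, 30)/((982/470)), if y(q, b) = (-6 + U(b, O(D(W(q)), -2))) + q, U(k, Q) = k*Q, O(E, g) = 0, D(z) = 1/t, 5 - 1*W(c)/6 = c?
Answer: -2820/491 ≈ -5.7434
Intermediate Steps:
t = -1
W(c) = 30 - 6*c
D(z) = -1 (D(z) = 1/(-1) = -1)
U(k, Q) = Q*k
y(q, b) = -6 + q (y(q, b) = (-6 + 0*b) + q = (-6 + 0) + q = -6 + q)
y(-6, 30)/((982/470)) = (-6 - 6)/((982/470)) = -12/(982*(1/470)) = -12/491/235 = -12*235/491 = -2820/491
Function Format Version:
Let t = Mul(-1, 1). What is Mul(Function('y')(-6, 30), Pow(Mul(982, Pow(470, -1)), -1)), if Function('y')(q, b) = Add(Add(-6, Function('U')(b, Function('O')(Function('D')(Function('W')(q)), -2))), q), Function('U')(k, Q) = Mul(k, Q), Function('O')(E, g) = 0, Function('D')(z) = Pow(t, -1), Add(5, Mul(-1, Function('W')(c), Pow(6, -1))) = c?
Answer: Rational(-2820, 491) ≈ -5.7434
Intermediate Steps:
t = -1
Function('W')(c) = Add(30, Mul(-6, c))
Function('D')(z) = -1 (Function('D')(z) = Pow(-1, -1) = -1)
Function('U')(k, Q) = Mul(Q, k)
Function('y')(q, b) = Add(-6, q) (Function('y')(q, b) = Add(Add(-6, Mul(0, b)), q) = Add(Add(-6, 0), q) = Add(-6, q))
Mul(Function('y')(-6, 30), Pow(Mul(982, Pow(470, -1)), -1)) = Mul(Add(-6, -6), Pow(Mul(982, Pow(470, -1)), -1)) = Mul(-12, Pow(Mul(982, Rational(1, 470)), -1)) = Mul(-12, Pow(Rational(491, 235), -1)) = Mul(-12, Rational(235, 491)) = Rational(-2820, 491)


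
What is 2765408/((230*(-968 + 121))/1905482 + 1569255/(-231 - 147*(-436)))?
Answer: 28042616598151568/248145532875 ≈ 1.1301e+5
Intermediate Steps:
2765408/((230*(-968 + 121))/1905482 + 1569255/(-231 - 147*(-436))) = 2765408/((230*(-847))*(1/1905482) + 1569255/(-231 + 64092)) = 2765408/(-194810*1/1905482 + 1569255/63861) = 2765408/(-97405/952741 + 1569255*(1/63861)) = 2765408/(-97405/952741 + 523085/21287) = 2765408/(496291065750/20280997667) = 2765408*(20280997667/496291065750) = 28042616598151568/248145532875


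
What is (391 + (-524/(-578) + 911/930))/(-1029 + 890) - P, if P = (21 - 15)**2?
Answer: -1450521089/37359030 ≈ -38.827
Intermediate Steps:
P = 36 (P = 6**2 = 36)
(391 + (-524/(-578) + 911/930))/(-1029 + 890) - P = (391 + (-524/(-578) + 911/930))/(-1029 + 890) - 1*36 = (391 + (-524*(-1/578) + 911*(1/930)))/(-139) - 36 = (391 + (262/289 + 911/930))*(-1/139) - 36 = (391 + 506939/268770)*(-1/139) - 36 = (105596009/268770)*(-1/139) - 36 = -105596009/37359030 - 36 = -1450521089/37359030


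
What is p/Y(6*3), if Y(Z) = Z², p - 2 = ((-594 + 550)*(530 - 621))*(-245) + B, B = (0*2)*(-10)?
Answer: -490489/162 ≈ -3027.7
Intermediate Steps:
B = 0 (B = 0*(-10) = 0)
p = -980978 (p = 2 + (((-594 + 550)*(530 - 621))*(-245) + 0) = 2 + (-44*(-91)*(-245) + 0) = 2 + (4004*(-245) + 0) = 2 + (-980980 + 0) = 2 - 980980 = -980978)
p/Y(6*3) = -980978/((6*3)²) = -980978/(18²) = -980978/324 = -980978*1/324 = -490489/162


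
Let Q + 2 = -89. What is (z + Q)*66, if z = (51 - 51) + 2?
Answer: -5874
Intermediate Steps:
Q = -91 (Q = -2 - 89 = -91)
z = 2 (z = 0 + 2 = 2)
(z + Q)*66 = (2 - 91)*66 = -89*66 = -5874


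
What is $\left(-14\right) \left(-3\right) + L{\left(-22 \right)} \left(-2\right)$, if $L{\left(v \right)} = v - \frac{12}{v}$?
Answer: $\frac{934}{11} \approx 84.909$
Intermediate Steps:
$L{\left(v \right)} = v - \frac{12}{v}$
$\left(-14\right) \left(-3\right) + L{\left(-22 \right)} \left(-2\right) = \left(-14\right) \left(-3\right) + \left(-22 - \frac{12}{-22}\right) \left(-2\right) = 42 + \left(-22 - - \frac{6}{11}\right) \left(-2\right) = 42 + \left(-22 + \frac{6}{11}\right) \left(-2\right) = 42 - - \frac{472}{11} = 42 + \frac{472}{11} = \frac{934}{11}$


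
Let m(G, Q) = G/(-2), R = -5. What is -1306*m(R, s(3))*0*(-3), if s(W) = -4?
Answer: 0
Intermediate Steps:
m(G, Q) = -G/2 (m(G, Q) = G*(-½) = -G/2)
-1306*m(R, s(3))*0*(-3) = -1306*-½*(-5)*0*(-3) = -1306*(5/2)*0*(-3) = -0*(-3) = -1306*0 = 0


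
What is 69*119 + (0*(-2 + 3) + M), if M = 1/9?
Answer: 73900/9 ≈ 8211.1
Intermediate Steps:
M = ⅑ ≈ 0.11111
69*119 + (0*(-2 + 3) + M) = 69*119 + (0*(-2 + 3) + ⅑) = 8211 + (0*1 + ⅑) = 8211 + (0 + ⅑) = 8211 + ⅑ = 73900/9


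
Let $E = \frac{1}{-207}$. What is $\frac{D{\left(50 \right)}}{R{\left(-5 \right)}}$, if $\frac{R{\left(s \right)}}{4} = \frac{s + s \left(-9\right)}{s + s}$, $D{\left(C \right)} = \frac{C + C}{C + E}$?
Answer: $- \frac{5175}{41396} \approx -0.12501$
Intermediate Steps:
$E = - \frac{1}{207} \approx -0.0048309$
$D{\left(C \right)} = \frac{2 C}{- \frac{1}{207} + C}$ ($D{\left(C \right)} = \frac{C + C}{C - \frac{1}{207}} = \frac{2 C}{- \frac{1}{207} + C}$)
$R{\left(s \right)} = -16$ ($R{\left(s \right)} = 4 \frac{s + s \left(-9\right)}{s + s} = 4 \frac{s - 9 s}{2 s} = 4 - 8 s \frac{1}{2 s} = 4 \left(-4\right) = -16$)
$\frac{D{\left(50 \right)}}{R{\left(-5 \right)}} = \frac{414 \cdot 50 \frac{1}{-1 + 207 \cdot 50}}{-16} = 414 \cdot 50 \frac{1}{-1 + 10350} \left(- \frac{1}{16}\right) = 414 \cdot 50 \cdot \frac{1}{10349} \left(- \frac{1}{16}\right) = \frac{20700}{10349} \left(- \frac{1}{16}\right) = - \frac{5175}{41396}$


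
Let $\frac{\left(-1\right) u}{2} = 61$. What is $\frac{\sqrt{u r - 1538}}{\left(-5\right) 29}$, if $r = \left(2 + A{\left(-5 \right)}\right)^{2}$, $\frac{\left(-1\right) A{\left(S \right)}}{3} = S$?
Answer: $- \frac{2 i \sqrt{9199}}{145} \approx - 1.3229 i$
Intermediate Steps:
$u = -122$ ($u = \left(-2\right) 61 = -122$)
$A{\left(S \right)} = - 3 S$
$r = 289$ ($r = \left(2 - -15\right)^{2} = \left(2 + 15\right)^{2} = 17^{2} = 289$)
$\frac{\sqrt{u r - 1538}}{\left(-5\right) 29} = \frac{\sqrt{\left(-122\right) 289 - 1538}}{\left(-5\right) 29} = \frac{\sqrt{-35258 - 1538}}{-145} = \sqrt{-36796} \left(- \frac{1}{145}\right) = 2 i \sqrt{9199} \left(- \frac{1}{145}\right) = - \frac{2 i \sqrt{9199}}{145}$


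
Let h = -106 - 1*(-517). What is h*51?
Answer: 20961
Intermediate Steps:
h = 411 (h = -106 + 517 = 411)
h*51 = 411*51 = 20961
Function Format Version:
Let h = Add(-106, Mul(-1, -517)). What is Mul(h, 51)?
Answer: 20961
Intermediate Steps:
h = 411 (h = Add(-106, 517) = 411)
Mul(h, 51) = Mul(411, 51) = 20961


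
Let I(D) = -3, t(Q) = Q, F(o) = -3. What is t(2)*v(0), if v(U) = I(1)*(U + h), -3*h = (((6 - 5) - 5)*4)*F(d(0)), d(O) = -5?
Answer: 96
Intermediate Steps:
h = -16 (h = -((6 - 5) - 5)*4*(-3)/3 = -(1 - 5)*4*(-3)/3 = -(-4*4)*(-3)/3 = -(-16)*(-3)/3 = -1/3*48 = -16)
v(U) = 48 - 3*U (v(U) = -3*(U - 16) = -3*(-16 + U) = 48 - 3*U)
t(2)*v(0) = 2*(48 - 3*0) = 2*(48 + 0) = 2*48 = 96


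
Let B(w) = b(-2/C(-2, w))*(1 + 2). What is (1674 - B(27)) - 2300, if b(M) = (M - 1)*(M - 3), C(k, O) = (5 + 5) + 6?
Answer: -40739/64 ≈ -636.55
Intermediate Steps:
C(k, O) = 16 (C(k, O) = 10 + 6 = 16)
b(M) = (-1 + M)*(-3 + M)
B(w) = 675/64 (B(w) = (3 + (-2/16)² - (-8)/16)*(1 + 2) = (3 + (-2*1/16)² - (-8)/16)*3 = (3 + (-⅛)² - 4*(-⅛))*3 = (3 + 1/64 + ½)*3 = (225/64)*3 = 675/64)
(1674 - B(27)) - 2300 = (1674 - 1*675/64) - 2300 = (1674 - 675/64) - 2300 = 106461/64 - 2300 = -40739/64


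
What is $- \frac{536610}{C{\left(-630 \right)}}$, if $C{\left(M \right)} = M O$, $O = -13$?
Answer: $- \frac{17887}{273} \approx -65.52$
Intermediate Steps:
$C{\left(M \right)} = - 13 M$ ($C{\left(M \right)} = M \left(-13\right) = - 13 M$)
$- \frac{536610}{C{\left(-630 \right)}} = - \frac{536610}{\left(-13\right) \left(-630\right)} = - \frac{536610}{8190} = \left(-536610\right) \frac{1}{8190} = - \frac{17887}{273}$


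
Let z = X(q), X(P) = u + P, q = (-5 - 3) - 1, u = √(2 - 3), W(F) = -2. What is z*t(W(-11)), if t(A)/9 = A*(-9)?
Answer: -1458 + 162*I ≈ -1458.0 + 162.0*I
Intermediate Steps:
u = I (u = √(-1) = I ≈ 1.0*I)
t(A) = -81*A (t(A) = 9*(A*(-9)) = 9*(-9*A) = -81*A)
q = -9 (q = -8 - 1 = -9)
X(P) = I + P
z = -9 + I (z = I - 9 = -9 + I ≈ -9.0 + 1.0*I)
z*t(W(-11)) = (-9 + I)*(-81*(-2)) = (-9 + I)*162 = -1458 + 162*I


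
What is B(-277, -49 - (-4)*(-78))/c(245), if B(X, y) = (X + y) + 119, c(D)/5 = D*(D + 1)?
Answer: -173/100450 ≈ -0.0017223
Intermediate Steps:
c(D) = 5*D*(1 + D) (c(D) = 5*(D*(D + 1)) = 5*(D*(1 + D)) = 5*D*(1 + D))
B(X, y) = 119 + X + y
B(-277, -49 - (-4)*(-78))/c(245) = (119 - 277 + (-49 - (-4)*(-78)))/((5*245*(1 + 245))) = (119 - 277 + (-49 - 1*312))/((5*245*246)) = (119 - 277 + (-49 - 312))/301350 = (119 - 277 - 361)*(1/301350) = -519*1/301350 = -173/100450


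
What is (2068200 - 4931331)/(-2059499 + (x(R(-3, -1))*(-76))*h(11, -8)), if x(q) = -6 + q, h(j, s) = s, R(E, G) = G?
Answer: 2863131/2063755 ≈ 1.3873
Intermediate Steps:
(2068200 - 4931331)/(-2059499 + (x(R(-3, -1))*(-76))*h(11, -8)) = (2068200 - 4931331)/(-2059499 + ((-6 - 1)*(-76))*(-8)) = -2863131/(-2059499 - 7*(-76)*(-8)) = -2863131/(-2059499 + 532*(-8)) = -2863131/(-2059499 - 4256) = -2863131/(-2063755) = -2863131*(-1/2063755) = 2863131/2063755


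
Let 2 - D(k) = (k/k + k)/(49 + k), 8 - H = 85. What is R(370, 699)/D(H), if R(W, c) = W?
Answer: -518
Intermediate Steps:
H = -77 (H = 8 - 1*85 = 8 - 85 = -77)
D(k) = 2 - (1 + k)/(49 + k) (D(k) = 2 - (k/k + k)/(49 + k) = 2 - (1 + k)/(49 + k))
R(370, 699)/D(H) = 370/(((97 - 77)/(49 - 77))) = 370/((20/(-28))) = 370/((-1/28*20)) = 370/(-5/7) = 370*(-7/5) = -518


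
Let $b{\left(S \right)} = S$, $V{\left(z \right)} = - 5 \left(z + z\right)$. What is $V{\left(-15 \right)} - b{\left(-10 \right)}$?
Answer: $160$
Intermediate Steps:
$V{\left(z \right)} = - 10 z$ ($V{\left(z \right)} = - 5 \cdot 2 z = - 10 z$)
$V{\left(-15 \right)} - b{\left(-10 \right)} = \left(-10\right) \left(-15\right) - -10 = 150 + 10 = 160$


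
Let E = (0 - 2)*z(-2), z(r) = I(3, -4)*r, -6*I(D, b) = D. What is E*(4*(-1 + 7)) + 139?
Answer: 91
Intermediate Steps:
I(D, b) = -D/6
z(r) = -r/2 (z(r) = (-⅙*3)*r = -r/2)
E = -2 (E = (0 - 2)*(-½*(-2)) = -2*1 = -2)
E*(4*(-1 + 7)) + 139 = -8*(-1 + 7) + 139 = -8*6 + 139 = -2*24 + 139 = -48 + 139 = 91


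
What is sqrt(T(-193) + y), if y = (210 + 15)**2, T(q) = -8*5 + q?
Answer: 2*sqrt(12598) ≈ 224.48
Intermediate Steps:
T(q) = -40 + q
y = 50625 (y = 225**2 = 50625)
sqrt(T(-193) + y) = sqrt((-40 - 193) + 50625) = sqrt(-233 + 50625) = sqrt(50392) = 2*sqrt(12598)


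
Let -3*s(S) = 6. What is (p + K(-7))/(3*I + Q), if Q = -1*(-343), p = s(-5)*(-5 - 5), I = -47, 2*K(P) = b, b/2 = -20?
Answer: 0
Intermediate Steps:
b = -40 (b = 2*(-20) = -40)
K(P) = -20 (K(P) = (½)*(-40) = -20)
s(S) = -2 (s(S) = -⅓*6 = -2)
p = 20 (p = -2*(-5 - 5) = -2*(-10) = 20)
Q = 343
(p + K(-7))/(3*I + Q) = (20 - 20)/(3*(-47) + 343) = 0/(-141 + 343) = 0/202 = 0*(1/202) = 0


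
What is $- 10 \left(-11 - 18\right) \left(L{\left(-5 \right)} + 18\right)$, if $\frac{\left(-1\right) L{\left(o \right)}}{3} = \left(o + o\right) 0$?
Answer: $5220$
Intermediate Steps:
$L{\left(o \right)} = 0$ ($L{\left(o \right)} = - 3 \left(o + o\right) 0 = - 3 \cdot 2 o 0 = \left(-3\right) 0 = 0$)
$- 10 \left(-11 - 18\right) \left(L{\left(-5 \right)} + 18\right) = - 10 \left(-11 - 18\right) \left(0 + 18\right) = - 10 \left(\left(-29\right) 18\right) = \left(-10\right) \left(-522\right) = 5220$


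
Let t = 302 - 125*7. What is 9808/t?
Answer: -9808/573 ≈ -17.117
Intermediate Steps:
t = -573 (t = 302 - 1*875 = 302 - 875 = -573)
9808/t = 9808/(-573) = 9808*(-1/573) = -9808/573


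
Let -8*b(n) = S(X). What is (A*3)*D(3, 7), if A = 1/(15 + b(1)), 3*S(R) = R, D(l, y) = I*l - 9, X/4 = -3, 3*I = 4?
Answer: -30/31 ≈ -0.96774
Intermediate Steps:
I = 4/3 (I = (⅓)*4 = 4/3 ≈ 1.3333)
X = -12 (X = 4*(-3) = -12)
D(l, y) = -9 + 4*l/3 (D(l, y) = 4*l/3 - 9 = -9 + 4*l/3)
S(R) = R/3
b(n) = ½ (b(n) = -(-12)/24 = -⅛*(-4) = ½)
A = 2/31 (A = 1/(15 + ½) = 1/(31/2) = 2/31 ≈ 0.064516)
(A*3)*D(3, 7) = ((2/31)*3)*(-9 + (4/3)*3) = 6*(-9 + 4)/31 = (6/31)*(-5) = -30/31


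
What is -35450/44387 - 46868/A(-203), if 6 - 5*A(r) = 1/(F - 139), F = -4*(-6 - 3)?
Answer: -1071391850290/27475553 ≈ -38994.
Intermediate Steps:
F = 36 (F = -4*(-9) = 36)
A(r) = 619/515 (A(r) = 6/5 - 1/(5*(36 - 139)) = 6/5 - ⅕/(-103) = 6/5 - ⅕*(-1/103) = 6/5 + 1/515 = 619/515)
-35450/44387 - 46868/A(-203) = -35450/44387 - 46868/619/515 = -35450*1/44387 - 46868*515/619 = -35450/44387 - 24137020/619 = -1071391850290/27475553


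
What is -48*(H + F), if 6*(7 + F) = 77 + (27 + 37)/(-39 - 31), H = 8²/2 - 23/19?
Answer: -1164136/665 ≈ -1750.6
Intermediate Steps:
H = 585/19 (H = 64*(½) - 23*1/19 = 32 - 23/19 = 585/19 ≈ 30.789)
F = 1193/210 (F = -7 + (77 + (27 + 37)/(-39 - 31))/6 = -7 + (77 + 64/(-70))/6 = -7 + (77 + 64*(-1/70))/6 = -7 + (77 - 32/35)/6 = -7 + (⅙)*(2663/35) = -7 + 2663/210 = 1193/210 ≈ 5.6810)
-48*(H + F) = -48*(585/19 + 1193/210) = -48*145517/3990 = -1164136/665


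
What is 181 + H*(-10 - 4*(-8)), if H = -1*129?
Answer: -2657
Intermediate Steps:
H = -129
181 + H*(-10 - 4*(-8)) = 181 - 129*(-10 - 4*(-8)) = 181 - 129*(-10 + 32) = 181 - 129*22 = 181 - 2838 = -2657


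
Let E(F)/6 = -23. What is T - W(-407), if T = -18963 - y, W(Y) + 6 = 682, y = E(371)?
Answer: -19501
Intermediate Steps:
E(F) = -138 (E(F) = 6*(-23) = -138)
y = -138
W(Y) = 676 (W(Y) = -6 + 682 = 676)
T = -18825 (T = -18963 - 1*(-138) = -18963 + 138 = -18825)
T - W(-407) = -18825 - 1*676 = -18825 - 676 = -19501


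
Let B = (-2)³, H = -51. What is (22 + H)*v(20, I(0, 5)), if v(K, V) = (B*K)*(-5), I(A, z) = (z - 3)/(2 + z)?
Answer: -23200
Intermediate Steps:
I(A, z) = (-3 + z)/(2 + z)
B = -8
v(K, V) = 40*K (v(K, V) = -8*K*(-5) = 40*K)
(22 + H)*v(20, I(0, 5)) = (22 - 51)*(40*20) = -29*800 = -23200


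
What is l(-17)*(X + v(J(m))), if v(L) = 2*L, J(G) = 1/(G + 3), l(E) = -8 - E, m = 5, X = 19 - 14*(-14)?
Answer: 7749/4 ≈ 1937.3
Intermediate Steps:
X = 215 (X = 19 + 196 = 215)
J(G) = 1/(3 + G)
l(-17)*(X + v(J(m))) = (-8 - 1*(-17))*(215 + 2/(3 + 5)) = (-8 + 17)*(215 + 2/8) = 9*(215 + 2*(1/8)) = 9*(215 + 1/4) = 9*(861/4) = 7749/4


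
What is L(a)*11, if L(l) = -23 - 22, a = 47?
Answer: -495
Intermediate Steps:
L(l) = -45
L(a)*11 = -45*11 = -495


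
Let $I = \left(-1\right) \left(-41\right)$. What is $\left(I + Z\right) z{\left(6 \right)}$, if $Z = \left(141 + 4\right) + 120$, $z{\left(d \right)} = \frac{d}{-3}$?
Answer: $-612$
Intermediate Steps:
$z{\left(d \right)} = - \frac{d}{3}$ ($z{\left(d \right)} = d \left(- \frac{1}{3}\right) = - \frac{d}{3}$)
$Z = 265$ ($Z = 145 + 120 = 265$)
$I = 41$
$\left(I + Z\right) z{\left(6 \right)} = \left(41 + 265\right) \left(\left(- \frac{1}{3}\right) 6\right) = 306 \left(-2\right) = -612$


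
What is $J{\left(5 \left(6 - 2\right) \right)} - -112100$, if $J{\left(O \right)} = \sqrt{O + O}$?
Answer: $112100 + 2 \sqrt{10} \approx 1.1211 \cdot 10^{5}$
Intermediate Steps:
$J{\left(O \right)} = \sqrt{2} \sqrt{O}$ ($J{\left(O \right)} = \sqrt{2 O} = \sqrt{2} \sqrt{O}$)
$J{\left(5 \left(6 - 2\right) \right)} - -112100 = \sqrt{2} \sqrt{5 \left(6 - 2\right)} - -112100 = \sqrt{2} \sqrt{5 \cdot 4} + 112100 = \sqrt{2} \sqrt{20} + 112100 = \sqrt{2} \cdot 2 \sqrt{5} + 112100 = 2 \sqrt{10} + 112100 = 112100 + 2 \sqrt{10}$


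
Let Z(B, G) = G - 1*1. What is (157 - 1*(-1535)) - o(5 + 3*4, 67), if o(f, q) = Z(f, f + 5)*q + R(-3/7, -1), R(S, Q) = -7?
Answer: 292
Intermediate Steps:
Z(B, G) = -1 + G (Z(B, G) = G - 1 = -1 + G)
o(f, q) = -7 + q*(4 + f) (o(f, q) = (-1 + (f + 5))*q - 7 = (-1 + (5 + f))*q - 7 = (4 + f)*q - 7 = q*(4 + f) - 7 = -7 + q*(4 + f))
(157 - 1*(-1535)) - o(5 + 3*4, 67) = (157 - 1*(-1535)) - (-7 + 67*(4 + (5 + 3*4))) = (157 + 1535) - (-7 + 67*(4 + (5 + 12))) = 1692 - (-7 + 67*(4 + 17)) = 1692 - (-7 + 67*21) = 1692 - (-7 + 1407) = 1692 - 1*1400 = 1692 - 1400 = 292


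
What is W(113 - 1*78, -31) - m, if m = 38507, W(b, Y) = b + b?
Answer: -38437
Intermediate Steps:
W(b, Y) = 2*b
W(113 - 1*78, -31) - m = 2*(113 - 1*78) - 1*38507 = 2*(113 - 78) - 38507 = 2*35 - 38507 = 70 - 38507 = -38437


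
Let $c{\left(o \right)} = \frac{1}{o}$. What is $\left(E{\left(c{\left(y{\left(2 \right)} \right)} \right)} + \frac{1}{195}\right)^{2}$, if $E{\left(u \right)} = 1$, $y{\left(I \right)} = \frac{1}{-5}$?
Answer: $\frac{38416}{38025} \approx 1.0103$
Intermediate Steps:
$y{\left(I \right)} = - \frac{1}{5}$
$\left(E{\left(c{\left(y{\left(2 \right)} \right)} \right)} + \frac{1}{195}\right)^{2} = \left(1 + \frac{1}{195}\right)^{2} = \left(\frac{196}{195}\right)^{2} = \frac{38416}{38025}$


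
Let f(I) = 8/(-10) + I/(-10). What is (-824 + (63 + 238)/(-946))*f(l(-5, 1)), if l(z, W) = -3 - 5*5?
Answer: -18135/11 ≈ -1648.6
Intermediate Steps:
l(z, W) = -28 (l(z, W) = -3 - 25 = -28)
f(I) = -⅘ - I/10 (f(I) = 8*(-⅒) + I*(-⅒) = -⅘ - I/10)
(-824 + (63 + 238)/(-946))*f(l(-5, 1)) = (-824 + (63 + 238)/(-946))*(-⅘ - ⅒*(-28)) = (-824 + 301*(-1/946))*(-⅘ + 14/5) = (-824 - 7/22)*2 = -18135/22*2 = -18135/11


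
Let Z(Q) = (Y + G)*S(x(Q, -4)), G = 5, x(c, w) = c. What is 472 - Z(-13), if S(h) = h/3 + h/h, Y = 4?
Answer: 502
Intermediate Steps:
S(h) = 1 + h/3 (S(h) = h*(⅓) + 1 = h/3 + 1 = 1 + h/3)
Z(Q) = 9 + 3*Q (Z(Q) = (4 + 5)*(1 + Q/3) = 9*(1 + Q/3) = 9 + 3*Q)
472 - Z(-13) = 472 - (9 + 3*(-13)) = 472 - (9 - 39) = 472 - 1*(-30) = 472 + 30 = 502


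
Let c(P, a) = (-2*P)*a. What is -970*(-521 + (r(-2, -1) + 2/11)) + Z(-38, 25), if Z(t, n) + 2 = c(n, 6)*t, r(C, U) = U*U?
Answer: 5671838/11 ≈ 5.1562e+5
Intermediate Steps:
c(P, a) = -2*P*a
r(C, U) = U²
Z(t, n) = -2 - 12*n*t (Z(t, n) = -2 + (-2*n*6)*t = -2 + (-12*n)*t = -2 - 12*n*t)
-970*(-521 + (r(-2, -1) + 2/11)) + Z(-38, 25) = -970*(-521 + ((-1)² + 2/11)) + (-2 - 12*25*(-38)) = -970*(-521 + (1 + 2*(1/11))) + (-2 + 11400) = -970*(-521 + (1 + 2/11)) + 11398 = -970*(-521 + 13/11) + 11398 = -970*(-5718/11) + 11398 = 5546460/11 + 11398 = 5671838/11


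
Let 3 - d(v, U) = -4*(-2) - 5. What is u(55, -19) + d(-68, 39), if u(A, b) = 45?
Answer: 45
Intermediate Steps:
d(v, U) = 0 (d(v, U) = 3 - (-4*(-2) - 5) = 3 - (8 - 5) = 3 - 1*3 = 3 - 3 = 0)
u(55, -19) + d(-68, 39) = 45 + 0 = 45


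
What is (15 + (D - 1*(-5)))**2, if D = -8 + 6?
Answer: 324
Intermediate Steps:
D = -2
(15 + (D - 1*(-5)))**2 = (15 + (-2 - 1*(-5)))**2 = (15 + (-2 + 5))**2 = (15 + 3)**2 = 18**2 = 324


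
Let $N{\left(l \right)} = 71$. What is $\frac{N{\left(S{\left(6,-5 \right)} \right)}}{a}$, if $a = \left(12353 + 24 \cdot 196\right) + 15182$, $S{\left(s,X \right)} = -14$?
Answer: $\frac{71}{32239} \approx 0.0022023$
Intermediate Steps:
$a = 32239$ ($a = \left(12353 + 4704\right) + 15182 = 17057 + 15182 = 32239$)
$\frac{N{\left(S{\left(6,-5 \right)} \right)}}{a} = \frac{71}{32239}$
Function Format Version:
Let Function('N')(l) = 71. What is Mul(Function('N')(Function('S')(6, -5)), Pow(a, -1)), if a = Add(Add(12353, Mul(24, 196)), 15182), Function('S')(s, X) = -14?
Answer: Rational(71, 32239) ≈ 0.0022023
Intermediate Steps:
a = 32239 (a = Add(Add(12353, 4704), 15182) = Add(17057, 15182) = 32239)
Mul(Function('N')(Function('S')(6, -5)), Pow(a, -1)) = Mul(71, Pow(32239, -1)) = Mul(71, Rational(1, 32239)) = Rational(71, 32239)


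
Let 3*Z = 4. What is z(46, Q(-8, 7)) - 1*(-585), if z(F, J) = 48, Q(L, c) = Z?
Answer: 633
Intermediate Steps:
Z = 4/3 (Z = (⅓)*4 = 4/3 ≈ 1.3333)
Q(L, c) = 4/3
z(46, Q(-8, 7)) - 1*(-585) = 48 - 1*(-585) = 48 + 585 = 633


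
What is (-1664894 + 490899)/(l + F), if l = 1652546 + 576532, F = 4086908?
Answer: -1173995/6315986 ≈ -0.18588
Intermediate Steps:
l = 2229078
(-1664894 + 490899)/(l + F) = (-1664894 + 490899)/(2229078 + 4086908) = -1173995/6315986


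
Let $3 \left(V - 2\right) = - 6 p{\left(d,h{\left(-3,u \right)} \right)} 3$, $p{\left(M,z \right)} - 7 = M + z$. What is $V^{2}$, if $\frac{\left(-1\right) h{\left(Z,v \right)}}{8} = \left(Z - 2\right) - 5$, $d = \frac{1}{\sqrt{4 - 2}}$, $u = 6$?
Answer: $270418 + 3120 \sqrt{2} \approx 2.7483 \cdot 10^{5}$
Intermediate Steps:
$d = \frac{\sqrt{2}}{2}$ ($d = \frac{1}{\sqrt{2}} = \frac{\sqrt{2}}{2} \approx 0.70711$)
$h{\left(Z,v \right)} = 56 - 8 Z$ ($h{\left(Z,v \right)} = - 8 \left(\left(Z - 2\right) - 5\right) = - 8 \left(\left(-2 + Z\right) - 5\right) = - 8 \left(-7 + Z\right) = 56 - 8 Z$)
$p{\left(M,z \right)} = 7 + M + z$ ($p{\left(M,z \right)} = 7 + \left(M + z\right) = 7 + M + z$)
$V = -520 - 3 \sqrt{2}$ ($V = 2 + \frac{- 6 \left(7 + \frac{\sqrt{2}}{2} + \left(56 - -24\right)\right) 3}{3} = 2 + \frac{- 6 \left(7 + \frac{\sqrt{2}}{2} + \left(56 + 24\right)\right) 3}{3} = 2 + \frac{- 6 \left(7 + \frac{\sqrt{2}}{2} + 80\right) 3}{3} = 2 + \frac{- 6 \left(87 + \frac{\sqrt{2}}{2}\right) 3}{3} = 2 + \frac{\left(-522 - 3 \sqrt{2}\right) 3}{3} = 2 + \frac{-1566 - 9 \sqrt{2}}{3} = 2 - \left(522 + 3 \sqrt{2}\right) = -520 - 3 \sqrt{2} \approx -524.24$)
$V^{2} = \left(-520 - 3 \sqrt{2}\right)^{2}$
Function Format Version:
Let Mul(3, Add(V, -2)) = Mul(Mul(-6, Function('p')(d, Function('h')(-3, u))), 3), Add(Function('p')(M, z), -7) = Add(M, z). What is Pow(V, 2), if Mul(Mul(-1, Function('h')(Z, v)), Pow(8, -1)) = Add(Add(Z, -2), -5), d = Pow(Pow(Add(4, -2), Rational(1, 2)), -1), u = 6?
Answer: Add(270418, Mul(3120, Pow(2, Rational(1, 2)))) ≈ 2.7483e+5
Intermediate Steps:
d = Mul(Rational(1, 2), Pow(2, Rational(1, 2))) (d = Pow(Pow(2, Rational(1, 2)), -1) = Mul(Rational(1, 2), Pow(2, Rational(1, 2))) ≈ 0.70711)
Function('h')(Z, v) = Add(56, Mul(-8, Z)) (Function('h')(Z, v) = Mul(-8, Add(Add(Z, -2), -5)) = Mul(-8, Add(Add(-2, Z), -5)) = Mul(-8, Add(-7, Z)) = Add(56, Mul(-8, Z)))
Function('p')(M, z) = Add(7, M, z) (Function('p')(M, z) = Add(7, Add(M, z)) = Add(7, M, z))
V = Add(-520, Mul(-3, Pow(2, Rational(1, 2)))) (V = Add(2, Mul(Rational(1, 3), Mul(Mul(-6, Add(7, Mul(Rational(1, 2), Pow(2, Rational(1, 2))), Add(56, Mul(-8, -3)))), 3))) = Add(2, Mul(Rational(1, 3), Mul(Mul(-6, Add(7, Mul(Rational(1, 2), Pow(2, Rational(1, 2))), Add(56, 24))), 3))) = Add(2, Mul(Rational(1, 3), Mul(Mul(-6, Add(7, Mul(Rational(1, 2), Pow(2, Rational(1, 2))), 80)), 3))) = Add(2, Mul(Rational(1, 3), Mul(Mul(-6, Add(87, Mul(Rational(1, 2), Pow(2, Rational(1, 2))))), 3))) = Add(2, Mul(Rational(1, 3), Mul(Add(-522, Mul(-3, Pow(2, Rational(1, 2)))), 3))) = Add(2, Mul(Rational(1, 3), Add(-1566, Mul(-9, Pow(2, Rational(1, 2)))))) = Add(2, Add(-522, Mul(-3, Pow(2, Rational(1, 2))))) = Add(-520, Mul(-3, Pow(2, Rational(1, 2)))) ≈ -524.24)
Pow(V, 2) = Pow(Add(-520, Mul(-3, Pow(2, Rational(1, 2)))), 2)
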